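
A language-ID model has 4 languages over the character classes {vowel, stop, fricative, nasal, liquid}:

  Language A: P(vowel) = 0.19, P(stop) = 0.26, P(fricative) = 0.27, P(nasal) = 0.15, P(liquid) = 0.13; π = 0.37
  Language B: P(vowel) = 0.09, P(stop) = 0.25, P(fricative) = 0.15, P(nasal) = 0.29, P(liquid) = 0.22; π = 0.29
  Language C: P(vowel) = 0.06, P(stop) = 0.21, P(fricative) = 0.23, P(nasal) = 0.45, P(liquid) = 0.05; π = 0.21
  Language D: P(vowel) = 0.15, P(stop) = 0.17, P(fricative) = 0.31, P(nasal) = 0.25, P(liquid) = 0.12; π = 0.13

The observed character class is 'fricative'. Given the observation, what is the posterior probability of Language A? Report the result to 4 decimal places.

0.4306

P(component k | x) = π_k·f_k(x) / marginal(x), where marginal(x) = Σ_j π_j·f_j(x).
Component likelihoods at x = 'fricative':
  p_A = 0.27
  p_B = 0.15
  p_C = 0.23
  p_D = 0.31
Multiply by the mixture weights:
  π_A·p_A = 0.37 × 0.27 = 0.0999
  π_B·p_B = 0.29 × 0.15 = 0.0435
  π_C·p_C = 0.21 × 0.23 = 0.0483
  π_D·p_D = 0.13 × 0.31 = 0.0403
Denominator: 0.0999 + 0.0435 + 0.0483 + 0.0403 = 0.232
So the posterior for Language A is 0.0999 / 0.232 ≈ 0.4306.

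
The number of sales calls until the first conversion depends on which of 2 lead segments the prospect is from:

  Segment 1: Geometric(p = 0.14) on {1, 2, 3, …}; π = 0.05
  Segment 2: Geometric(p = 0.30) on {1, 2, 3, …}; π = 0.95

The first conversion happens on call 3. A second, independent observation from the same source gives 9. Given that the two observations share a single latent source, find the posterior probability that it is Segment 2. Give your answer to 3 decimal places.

0.918

The responsibility of component k is P(Z=k) f_k(x) divided by Σ_j P(Z=j) f_j(x).
Since both observations come from the same component, the likelihood for component k is f_k(x₁)·f_k(x₂).
  L_1 = [0.103544] × [0.0418905] = 0.00433751
  L_2 = [0.147] × [0.0172944] = 0.00254228
Unnormalised posteriors:
  P(Z=1)·L_1 = 0.05 × 0.00433751 = 0.000216876
  P(Z=2)·L_2 = 0.95 × 0.00254228 = 0.00241516
Evidence: 0.000216876 + 0.00241516 = 0.00263204
Responsibility of Segment 2: 0.00241516 / 0.00263204 ≈ 0.918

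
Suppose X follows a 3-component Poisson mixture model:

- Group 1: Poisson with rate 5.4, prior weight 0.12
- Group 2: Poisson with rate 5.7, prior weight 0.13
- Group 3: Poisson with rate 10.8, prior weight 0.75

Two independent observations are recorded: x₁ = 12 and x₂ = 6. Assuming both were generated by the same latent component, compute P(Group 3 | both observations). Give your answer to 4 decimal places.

0.9285

Posterior ∝ prior × likelihood, so P(k | x) ∝ w_k f_k(x); normalise over all components.
Since both observations come from the same component, the likelihood for component k is f_k(x₁)·f_k(x₂).
  f_1 = [e^(−5.4)·5.4^12/12! = 0.00579693] × [0.155539] = 0.00090165
  f_2 = [e^(−5.7)·5.7^12/12! = 0.00821642] × [0.159382] = 0.00130955
  f_3 = [e^(−10.8)·10.8^12/12! = 0.107243] × [0.0449603] = 0.00482167
Prior × likelihood for each component:
  w_1·f_1 = 0.12 × 0.00090165 = 0.000108198
  w_2·f_2 = 0.13 × 0.00130955 = 0.000170241
  w_3·f_3 = 0.75 × 0.00482167 = 0.00361625
Sum: 0.000108198 + 0.000170241 + 0.00361625 = 0.00389469
Responsibility of Group 3: 0.00361625 / 0.00389469 ≈ 0.9285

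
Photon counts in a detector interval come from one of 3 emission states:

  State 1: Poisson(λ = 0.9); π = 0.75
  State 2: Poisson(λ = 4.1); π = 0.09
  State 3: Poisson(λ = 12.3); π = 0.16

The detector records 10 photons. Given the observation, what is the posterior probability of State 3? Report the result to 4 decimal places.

0.9665

Posterior ∝ prior × likelihood, so P(k | x) ∝ π_k f_k(x); normalise over all components.
Component likelihoods at x = 10 photons:
  f_1 = 3.90658e-08
  f_2 = 0.00613011
  f_3 = 0.0994182
Weight by the priors:
  π_1·f_1 = 0.75 × 3.90658e-08 = 2.92994e-08
  π_2·f_2 = 0.09 × 0.00613011 = 0.00055171
  π_3·f_3 = 0.16 × 0.0994182 = 0.0159069
Normaliser: 2.92994e-08 + 0.00055171 + 0.0159069 = 0.0164587
P(State 3 | x) = 0.0159069 / 0.0164587 ≈ 0.9665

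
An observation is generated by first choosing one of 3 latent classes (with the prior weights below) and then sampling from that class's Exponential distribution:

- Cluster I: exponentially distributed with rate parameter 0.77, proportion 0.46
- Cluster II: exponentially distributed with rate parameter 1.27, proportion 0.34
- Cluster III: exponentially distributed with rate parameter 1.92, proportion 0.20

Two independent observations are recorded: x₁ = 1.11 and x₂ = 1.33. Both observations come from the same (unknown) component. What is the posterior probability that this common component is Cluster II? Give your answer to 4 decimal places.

P(component k | x) = π_k·f_k(x) / marginal(x), where marginal(x) = Σ_j π_j·f_j(x).
Since both observations come from the same component, the likelihood for component k is f_k(x₁)·f_k(x₂).
  p_I = [0.77·e^(−0.77·1.11) = 0.77·e^(−0.8547) = 0.327566] × [0.276522] = 0.0905793
  p_II = [1.27·e^(−1.27·1.11) = 1.27·e^(−1.4097) = 0.310155] × [0.234551] = 0.0727471
  p_III = [1.92·e^(−1.92·1.11) = 1.92·e^(−2.1312) = 0.227894] × [0.149378] = 0.0340424
Prior × likelihood for each component:
  π_I·p_I = 0.46 × 0.0905793 = 0.0416665
  π_II·p_II = 0.34 × 0.0727471 = 0.024734
  π_III·p_III = 0.20 × 0.0340424 = 0.00680847
Evidence: 0.0416665 + 0.024734 + 0.00680847 = 0.073209
Responsibility of Cluster II: 0.024734 / 0.073209 ≈ 0.3379

0.3379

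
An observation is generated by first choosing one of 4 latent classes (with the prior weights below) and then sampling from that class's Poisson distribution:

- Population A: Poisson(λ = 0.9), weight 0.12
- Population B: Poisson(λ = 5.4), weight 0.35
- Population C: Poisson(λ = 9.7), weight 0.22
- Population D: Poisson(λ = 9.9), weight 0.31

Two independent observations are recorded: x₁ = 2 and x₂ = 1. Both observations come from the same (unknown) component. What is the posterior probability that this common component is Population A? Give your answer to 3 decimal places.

Apply Bayes' rule: the posterior for each component is proportional to its prior times its likelihood at x.
Since both observations come from the same component, the likelihood for component k is f_k(x₁)·f_k(x₂).
  f_A = [e^(−0.9)·0.9^2/2! = 0.164661] × [0.365913] = 0.0602514
  f_B = [e^(−5.4)·5.4^2/2! = 0.0658518] × [0.0243895] = 0.00160609
  f_C = [e^(−9.7)·9.7^2/2! = 0.00288308] × [0.00059445] = 1.71385e-06
  f_D = [e^(−9.9)·9.9^2/2! = 0.00245881] × [0.000496729] = 1.22136e-06
Prior × likelihood for each component:
  P(Z=A)·f_A = 0.12 × 0.0602514 = 0.00723017
  P(Z=B)·f_B = 0.35 × 0.00160609 = 0.000562133
  P(Z=C)·f_C = 0.22 × 1.71385e-06 = 3.77047e-07
  P(Z=D)·f_D = 0.31 × 1.22136e-06 = 3.78623e-07
Denominator: 0.00723017 + 0.000562133 + 3.77047e-07 + 3.78623e-07 = 0.00779306
Responsibility of Population A: 0.00723017 / 0.00779306 ≈ 0.928

0.928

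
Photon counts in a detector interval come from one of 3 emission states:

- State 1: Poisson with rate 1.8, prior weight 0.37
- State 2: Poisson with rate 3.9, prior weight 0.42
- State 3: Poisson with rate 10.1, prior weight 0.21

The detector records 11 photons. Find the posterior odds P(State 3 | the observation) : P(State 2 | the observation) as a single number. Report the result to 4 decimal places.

35.6590

Since P(k|x) ∝ P(Z=k) f_k(x), the posterior odds are P(Z=i) f_i(x) / (P(Z=j) f_j(x)).
Evaluate each component's likelihood at the observed value:
  p_1 = e^(−1.8)·1.8^11/11! = 2.66141e-06
  p_2 = e^(−3.9)·3.9^11/11! = 0.00160993
  p_3 = e^(−10.1)·10.1^11/11! = 0.114817
0.0241115 / 0.00067617 ≈ 35.6590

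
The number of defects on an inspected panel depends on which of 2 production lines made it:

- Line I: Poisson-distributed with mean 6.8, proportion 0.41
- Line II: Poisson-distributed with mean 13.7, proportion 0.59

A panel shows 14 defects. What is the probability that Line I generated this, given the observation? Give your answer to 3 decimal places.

Apply Bayes' rule: the posterior for each component is proportional to its prior times its likelihood at x.
Poisson probabilities:
  L_I = e^(−6.8)·6.8^14/14! = 0.00577449
  L_II = e^(−13.7)·13.7^14/14! = 0.105644
Multiply by the mixture weights:
  π_I·L_I = 0.41 × 0.00577449 = 0.00236754
  π_II·L_II = 0.59 × 0.105644 = 0.06233
Normaliser: 0.00236754 + 0.06233 = 0.0646976
P(Line I | data) ≈ 0.037

0.037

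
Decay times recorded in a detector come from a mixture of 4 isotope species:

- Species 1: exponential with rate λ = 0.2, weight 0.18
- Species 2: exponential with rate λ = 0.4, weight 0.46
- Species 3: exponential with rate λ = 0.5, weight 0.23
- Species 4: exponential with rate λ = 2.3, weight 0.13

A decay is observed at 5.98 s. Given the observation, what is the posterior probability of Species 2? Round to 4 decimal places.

0.5023

By Bayes' theorem, P(k | x) = w_k f_k(x) / Σ_j w_j f_j(x).
Evaluate each component's likelihood at the observed value:
  L_1 = 0.0604803
  L_2 = 0.0365786
  L_3 = 0.0251437
  L_4 = 2.44592e-06
Multiply by the mixture weights:
  w_1·L_1 = 0.18 × 0.0604803 = 0.0108865
  w_2·L_2 = 0.46 × 0.0365786 = 0.0168262
  w_3·L_3 = 0.23 × 0.0251437 = 0.00578306
  w_4·L_4 = 0.13 × 2.44592e-06 = 3.17969e-07
Sum: 0.0108865 + 0.0168262 + 0.00578306 + 3.17969e-07 = 0.033496
So the posterior for Species 2 is 0.0168262 / 0.033496 ≈ 0.5023.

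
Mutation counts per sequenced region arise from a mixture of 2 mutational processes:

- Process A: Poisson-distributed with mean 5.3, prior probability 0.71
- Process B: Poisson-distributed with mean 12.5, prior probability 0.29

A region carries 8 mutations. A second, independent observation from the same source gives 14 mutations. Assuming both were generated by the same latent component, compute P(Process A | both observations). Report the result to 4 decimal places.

0.0271

The responsibility of component k is π_k f_k(x) divided by Σ_j π_j f_j(x).
Since both observations come from the same component, the likelihood for component k is f_k(x₁)·f_k(x₂).
  L_A = [e^(−5.3)·5.3^8/8! = 0.0770772] × [0.00079012] = 6.09002e-05
  L_B = [e^(−12.5)·12.5^8/8! = 0.0550907] × [0.0971965] = 0.00535463
Prior × likelihood for each component:
  π_A·L_A = 0.71 × 6.09002e-05 = 4.32391e-05
  π_B·L_B = 0.29 × 0.00535463 = 0.00155284
Marginal: 4.32391e-05 + 0.00155284 = 0.00159608
P(Process A | x₁, x₂) ≈ 0.0271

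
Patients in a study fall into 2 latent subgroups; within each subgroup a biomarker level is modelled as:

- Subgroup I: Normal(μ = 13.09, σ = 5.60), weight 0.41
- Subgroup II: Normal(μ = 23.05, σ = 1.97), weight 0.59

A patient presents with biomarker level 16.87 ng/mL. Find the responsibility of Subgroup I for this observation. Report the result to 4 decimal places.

0.9639

By Bayes' theorem, P(k | x) = P(Z=k) f_k(x) / Σ_j P(Z=j) f_j(x).
Evaluate each component's likelihood at the observed value:
  L_I = (1/(5.60·√(2π)))·exp(−(16.87−13.09)²/(2·5.60²)) = 0.071240·exp(-0.22781) = 0.0567263
  L_II = (1/(1.97·√(2π)))·exp(−(16.87−23.05)²/(2·1.97²)) = 0.202509·exp(-4.92056) = 0.00147731
Weight by the priors:
  P(Z=I)·L_I = 0.41 × 0.0567263 = 0.0232578
  P(Z=II)·L_II = 0.59 × 0.00147731 = 0.000871613
Denominator: 0.0232578 + 0.000871613 = 0.0241294
P(Subgroup I | data) = 0.0232578 / 0.0241294 ≈ 0.9639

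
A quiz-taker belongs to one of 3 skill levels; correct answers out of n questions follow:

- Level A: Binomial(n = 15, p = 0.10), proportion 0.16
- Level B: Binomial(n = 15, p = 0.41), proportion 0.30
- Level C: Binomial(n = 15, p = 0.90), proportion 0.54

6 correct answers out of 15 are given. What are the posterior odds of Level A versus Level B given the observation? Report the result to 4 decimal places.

Since P(k|x) ∝ w_k f_k(x), the posterior odds are w_i f_i(x) / (w_j f_j(x)).
Component likelihoods at x = 6 correct answers out of 15:
  p_A = C(15,6)·0.10^6·0.90^9 = 5005·1e-06·0.38742 = 0.00193904
  p_B = C(15,6)·0.41^6·0.59^9 = 5005·0.0047501·0.008663 = 0.205956
  p_C = C(15,6)·0.90^6·0.10^9 = 5005·0.531441·1e-09 = 2.65986e-06
0.000310246 / 0.0617869 ≈ 0.0050

0.0050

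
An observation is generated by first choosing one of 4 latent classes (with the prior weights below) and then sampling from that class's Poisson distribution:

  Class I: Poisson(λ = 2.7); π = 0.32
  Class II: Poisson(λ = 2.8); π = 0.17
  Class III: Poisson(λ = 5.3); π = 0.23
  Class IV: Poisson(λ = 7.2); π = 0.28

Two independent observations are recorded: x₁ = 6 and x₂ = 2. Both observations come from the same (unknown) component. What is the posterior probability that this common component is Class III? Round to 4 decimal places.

The responsibility of component k is π_k f_k(x) divided by Σ_j π_j f_j(x).
Since both observations come from the same component, the likelihood for component k is f_k(x₁)·f_k(x₂).
  L_I = [e^(−2.7)·2.7^6/6! = 0.0361622] × [0.244964] = 0.00885844
  L_II = [e^(−2.8)·2.8^6/6! = 0.0406997] × [0.238375] = 0.00970181
  L_III = [e^(−5.3)·5.3^6/6! = 0.15366] × [0.0701069] = 0.0107727
  L_IV = [e^(−7.2)·7.2^6/6! = 0.144458] × [0.0193515] = 0.00279548
Weight by the priors:
  π_I·L_I = 0.32 × 0.00885844 = 0.0028347
  π_II·L_II = 0.17 × 0.00970181 = 0.00164931
  π_III·L_III = 0.23 × 0.0107727 = 0.00247771
  π_IV·L_IV = 0.28 × 0.00279548 = 0.000782735
Denominator: 0.0028347 + 0.00164931 + 0.00247771 + 0.000782735 = 0.00774446
P(Class III | x) = 0.00247771 / 0.00774446 ≈ 0.3199

0.3199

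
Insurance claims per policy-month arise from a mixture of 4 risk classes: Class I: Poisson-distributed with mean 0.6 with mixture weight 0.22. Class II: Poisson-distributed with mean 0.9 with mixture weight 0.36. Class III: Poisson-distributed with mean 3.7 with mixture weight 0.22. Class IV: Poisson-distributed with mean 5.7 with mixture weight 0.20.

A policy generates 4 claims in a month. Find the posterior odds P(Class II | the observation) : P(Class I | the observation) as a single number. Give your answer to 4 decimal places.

6.1370

Since P(k|x) ∝ π_k f_k(x), the posterior odds are π_i f_i(x) / (π_j f_j(x)).
Component likelihoods at x = 4 claims:
  f_I = e^(−0.6)·0.6^4/4! = 0.00296358
  f_II = e^(−0.9)·0.9^4/4! = 0.0111146
  f_III = e^(−3.7)·3.7^4/4! = 0.193066
  f_IV = e^(−5.7)·5.7^4/4! = 0.147167
Odds = (0.36/0.22) × (0.0111146/0.00296358) = 1.63636 × 3.75039 ≈ 6.1370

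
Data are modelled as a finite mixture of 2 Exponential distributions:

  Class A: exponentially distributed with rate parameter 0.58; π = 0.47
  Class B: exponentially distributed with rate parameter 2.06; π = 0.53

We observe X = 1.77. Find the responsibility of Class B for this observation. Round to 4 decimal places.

0.2258

The responsibility of component k is π_k f_k(x) divided by Σ_j π_j f_j(x).
Exponential densities:
  f_A = 0.58·e^(−0.58·1.77) = 0.58·e^(−1.0266) = 0.207769
  f_B = 2.06·e^(−2.06·1.77) = 2.06·e^(−3.6462) = 0.0537456
Multiply by the mixture weights:
  π_A·f_A = 0.47 × 0.207769 = 0.0976515
  π_B·f_B = 0.53 × 0.0537456 = 0.0284852
Normaliser: 0.0976515 + 0.0284852 = 0.126137
P(Class B | x) = 0.0284852 / 0.126137 ≈ 0.2258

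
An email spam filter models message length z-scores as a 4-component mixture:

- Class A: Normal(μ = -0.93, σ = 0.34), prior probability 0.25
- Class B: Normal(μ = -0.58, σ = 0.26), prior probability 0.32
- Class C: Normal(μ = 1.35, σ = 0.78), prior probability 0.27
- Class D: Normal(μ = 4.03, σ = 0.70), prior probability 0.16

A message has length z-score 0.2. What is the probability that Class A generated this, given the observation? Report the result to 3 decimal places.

0.022

By Bayes' theorem, P(k | x) = π_k f_k(x) / Σ_j π_j f_j(x).
Normal densities:
  L_A = (1/(0.34·√(2π)))·exp(−(0.2−-0.93)²/(2·0.34²)) = 1.173360·exp(-5.52292) = 0.00468658
  L_B = (1/(0.26·√(2π)))·exp(−(0.2−-0.58)²/(2·0.26²)) = 1.534393·exp(-4.50000) = 0.0170456
  L_C = (1/(0.78·√(2π)))·exp(−(0.2−1.35)²/(2·0.78²)) = 0.511464·exp(-1.08687) = 0.172502
  L_D = (1/(0.70·√(2π)))·exp(−(0.2−4.03)²/(2·0.70²)) = 0.569918·exp(-14.96827) = 1.7996e-07
Unnormalised posteriors:
  π_A·L_A = 0.25 × 0.00468658 = 0.00117164
  π_B·L_B = 0.32 × 0.0170456 = 0.00545458
  π_C·L_C = 0.27 × 0.172502 = 0.0465756
  π_D·L_D = 0.16 × 1.7996e-07 = 2.87937e-08
Marginal: 0.00117164 + 0.00545458 + 0.0465756 + 2.87937e-08 = 0.0532019
P(Class A | the observation) ≈ 0.022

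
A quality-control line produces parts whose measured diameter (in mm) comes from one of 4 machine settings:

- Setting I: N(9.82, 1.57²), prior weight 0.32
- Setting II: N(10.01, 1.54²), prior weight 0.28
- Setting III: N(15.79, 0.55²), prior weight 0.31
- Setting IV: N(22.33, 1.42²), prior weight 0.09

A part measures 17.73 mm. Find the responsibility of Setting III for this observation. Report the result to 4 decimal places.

0.7699

Apply Bayes' rule: the posterior for each component is proportional to its prior times its likelihood at x.
Evaluate each component's likelihood at the observed value:
  L_I = (1/(1.57·√(2π)))·exp(−(17.73−9.82)²/(2·1.57²)) = 0.254103·exp(-12.69181) = 7.81675e-07
  L_II = (1/(1.54·√(2π)))·exp(−(17.73−10.01)²/(2·1.54²)) = 0.259053·exp(-12.56502) = 9.0463e-07
  L_III = (1/(0.55·√(2π)))·exp(−(17.73−15.79)²/(2·0.55²)) = 0.725350·exp(-6.22083) = 0.00144171
  L_IV = (1/(1.42·√(2π)))·exp(−(17.73−22.33)²/(2·1.42²)) = 0.280945·exp(-5.24697) = 0.00147873
Weight by the priors:
  π_I·L_I = 0.32 × 7.81675e-07 = 2.50136e-07
  π_II·L_II = 0.28 × 9.0463e-07 = 2.53296e-07
  π_III·L_III = 0.31 × 0.00144171 = 0.000446929
  π_IV·L_IV = 0.09 × 0.00147873 = 0.000133086
Marginal: 2.50136e-07 + 2.53296e-07 + 0.000446929 + 0.000133086 = 0.000580518
P(Setting III | data) = 0.000446929 / 0.000580518 ≈ 0.7699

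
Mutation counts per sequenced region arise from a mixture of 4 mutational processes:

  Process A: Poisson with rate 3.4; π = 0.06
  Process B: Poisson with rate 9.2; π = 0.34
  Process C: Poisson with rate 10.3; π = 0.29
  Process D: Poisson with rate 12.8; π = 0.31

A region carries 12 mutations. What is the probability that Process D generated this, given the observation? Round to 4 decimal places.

The responsibility of component k is P(Z=k) f_k(x) divided by Σ_j P(Z=j) f_j(x).
Evaluate each component's likelihood at the observed value:
  L_A = 0.000166268
  L_B = 0.0775546
  L_C = 0.10011
  L_D = 0.111484
Prior × likelihood for each component:
  P(Z=A)·L_A = 0.06 × 0.000166268 = 9.97608e-06
  P(Z=B)·L_B = 0.34 × 0.0775546 = 0.0263686
  P(Z=C)·L_C = 0.29 × 0.10011 = 0.0290318
  P(Z=D)·L_D = 0.31 × 0.111484 = 0.0345601
Normaliser: 9.97608e-06 + 0.0263686 + 0.0290318 + 0.0345601 = 0.0899705
Responsibility of Process D: 0.0345601 / 0.0899705 ≈ 0.3841

0.3841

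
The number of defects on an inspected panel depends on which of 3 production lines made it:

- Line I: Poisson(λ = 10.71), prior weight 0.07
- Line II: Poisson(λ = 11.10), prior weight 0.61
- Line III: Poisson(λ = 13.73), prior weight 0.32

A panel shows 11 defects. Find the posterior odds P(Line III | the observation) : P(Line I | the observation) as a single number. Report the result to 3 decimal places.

Posterior odds = (w_i f_i(x)) / (w_j f_j(x)); the normalising sum cancels.
Poisson probabilities:
  f_I = 0.118914
  f_II = 0.119324
  f_III = 0.0891984
0.0285435 / 0.00832401 ≈ 3.429

3.429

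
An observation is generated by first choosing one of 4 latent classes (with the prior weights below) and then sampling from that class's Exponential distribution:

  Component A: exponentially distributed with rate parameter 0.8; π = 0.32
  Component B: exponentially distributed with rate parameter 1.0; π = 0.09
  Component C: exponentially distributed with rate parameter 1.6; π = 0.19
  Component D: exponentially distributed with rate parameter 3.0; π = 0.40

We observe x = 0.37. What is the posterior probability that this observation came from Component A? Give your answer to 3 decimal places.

0.233

Apply Bayes' rule: the posterior for each component is proportional to its prior times its likelihood at x.
Exponential densities:
  p_A = 0.59503
  p_B = 0.690734
  p_C = 0.885152
  p_D = 0.988677
Unnormalised posteriors:
  π_A·p_A = 0.32 × 0.59503 = 0.19041
  π_B·p_B = 0.09 × 0.690734 = 0.0621661
  π_C·p_C = 0.19 × 0.885152 = 0.168179
  π_D·p_D = 0.40 × 0.988677 = 0.395471
Marginal: 0.19041 + 0.0621661 + 0.168179 + 0.395471 = 0.816225
P(Component A | x) ≈ 0.233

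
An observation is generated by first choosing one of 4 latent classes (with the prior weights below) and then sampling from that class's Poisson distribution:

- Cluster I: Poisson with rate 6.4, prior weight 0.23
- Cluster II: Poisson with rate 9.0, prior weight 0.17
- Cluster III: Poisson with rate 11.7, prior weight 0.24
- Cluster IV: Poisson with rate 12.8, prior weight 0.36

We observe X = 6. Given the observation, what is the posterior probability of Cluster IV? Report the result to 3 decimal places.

Apply Bayes' rule: the posterior for each component is proportional to its prior times its likelihood at x.
Component likelihoods at x = 6:
  L_I = 0.158585
  L_II = 0.0910903
  L_III = 0.0295486
  L_IV = 0.0168639
Multiply by the mixture weights:
  w_I·L_I = 0.23 × 0.158585 = 0.0364746
  w_II·L_II = 0.17 × 0.0910903 = 0.0154854
  w_III·L_III = 0.24 × 0.0295486 = 0.00709167
  w_IV·L_IV = 0.36 × 0.0168639 = 0.006071
Marginal: 0.0364746 + 0.0154854 + 0.00709167 + 0.006071 = 0.0651226
So the posterior for Cluster IV is 0.006071 / 0.0651226 ≈ 0.093.

0.093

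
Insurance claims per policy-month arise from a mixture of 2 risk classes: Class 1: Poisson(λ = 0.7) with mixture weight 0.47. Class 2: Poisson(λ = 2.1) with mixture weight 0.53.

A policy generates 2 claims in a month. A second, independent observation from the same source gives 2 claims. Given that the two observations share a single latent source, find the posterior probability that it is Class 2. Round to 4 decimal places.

0.8474

By Bayes' theorem, P(k | x) = π_k f_k(x) / Σ_j π_j f_j(x).
Since both observations come from the same component, the likelihood for component k is f_k(x₁)·f_k(x₂).
  p_1 = [0.121663] × [0.121663] = 0.014802
  p_2 = [0.270016] × [0.270016] = 0.0729089
Unnormalised posteriors:
  π_1·p_1 = 0.47 × 0.014802 = 0.00695693
  π_2·p_2 = 0.53 × 0.0729089 = 0.0386417
Sum: 0.00695693 + 0.0386417 = 0.0455986
P(Class 2 | x₁,x₂) = 0.0386417 / 0.0455986 ≈ 0.8474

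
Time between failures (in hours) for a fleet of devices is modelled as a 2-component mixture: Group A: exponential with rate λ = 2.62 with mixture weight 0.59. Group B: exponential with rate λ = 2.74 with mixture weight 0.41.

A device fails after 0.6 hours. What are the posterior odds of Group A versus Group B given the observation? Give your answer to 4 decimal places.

Posterior odds = (P(Z=i) f_i(x)) / (P(Z=j) f_j(x)); the normalising sum cancels.
Component likelihoods at x = 0.6 hours:
  f_A = 0.543989
  f_B = 0.529384
Odds = (0.59/0.41) × (0.543989/0.529384) = 1.43902 × 1.02759 ≈ 1.4787

1.4787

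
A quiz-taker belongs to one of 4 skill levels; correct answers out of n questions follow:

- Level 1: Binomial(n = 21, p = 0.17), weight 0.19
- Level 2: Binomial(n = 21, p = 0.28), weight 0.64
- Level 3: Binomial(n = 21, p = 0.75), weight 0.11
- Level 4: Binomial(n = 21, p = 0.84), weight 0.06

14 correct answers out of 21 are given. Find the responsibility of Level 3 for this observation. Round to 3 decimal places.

P(component k | x) = π_k·f_k(x) / marginal(x), where marginal(x) = Σ_j π_j·f_j(x).
Binomial probabilities:
  p_1 = 5.31296e-07
  p_2 = 0.000212346
  p_3 = 0.126457
  p_4 = 0.0271803
Unnormalised posteriors:
  π_1·p_1 = 0.19 × 5.31296e-07 = 1.00946e-07
  π_2·p_2 = 0.64 × 0.000212346 = 0.000135902
  π_3·p_3 = 0.11 × 0.126457 = 0.0139103
  π_4·p_4 = 0.06 × 0.0271803 = 0.00163082
Sum: 1.00946e-07 + 0.000135902 + 0.0139103 + 0.00163082 = 0.0156771
P(Level 3 | data) ≈ 0.887

0.887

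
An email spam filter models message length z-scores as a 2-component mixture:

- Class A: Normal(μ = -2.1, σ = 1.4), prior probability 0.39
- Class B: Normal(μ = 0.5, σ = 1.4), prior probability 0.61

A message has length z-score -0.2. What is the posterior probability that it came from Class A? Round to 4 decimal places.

0.2239

The responsibility of component k is P(Z=k) f_k(x) divided by Σ_j P(Z=j) f_j(x).
Normal densities:
  p_A = (1/(1.4·√(2π)))·exp(−(-0.2−-2.1)²/(2·1.4²)) = 0.284959·exp(-0.92092) = 0.113457
  p_B = (1/(1.4·√(2π)))·exp(−(-0.2−0.5)²/(2·1.4²)) = 0.284959·exp(-0.12500) = 0.251475
Multiply by the mixture weights:
  P(Z=A)·p_A = 0.39 × 0.113457 = 0.0442483
  P(Z=B)·p_B = 0.61 × 0.251475 = 0.1534
Normaliser: 0.0442483 + 0.1534 = 0.197648
P(Class A | x) = 0.0442483 / 0.197648 ≈ 0.2239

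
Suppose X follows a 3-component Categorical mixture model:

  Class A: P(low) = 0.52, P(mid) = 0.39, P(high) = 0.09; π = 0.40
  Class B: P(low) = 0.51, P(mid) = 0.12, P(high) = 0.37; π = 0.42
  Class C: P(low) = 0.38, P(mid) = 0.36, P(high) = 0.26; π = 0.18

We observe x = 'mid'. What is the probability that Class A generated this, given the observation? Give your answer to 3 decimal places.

Posterior ∝ prior × likelihood, so P(k | x) ∝ π_k f_k(x); normalise over all components.
Evaluate each component's likelihood at the observed value:
  p_A = 0.39
  p_B = 0.12
  p_C = 0.36
Unnormalised posteriors:
  π_A·p_A = 0.40 × 0.39 = 0.156
  π_B·p_B = 0.42 × 0.12 = 0.0504
  π_C·p_C = 0.18 × 0.36 = 0.0648
Marginal: 0.156 + 0.0504 + 0.0648 = 0.2712
P(Class A | x) ≈ 0.575

0.575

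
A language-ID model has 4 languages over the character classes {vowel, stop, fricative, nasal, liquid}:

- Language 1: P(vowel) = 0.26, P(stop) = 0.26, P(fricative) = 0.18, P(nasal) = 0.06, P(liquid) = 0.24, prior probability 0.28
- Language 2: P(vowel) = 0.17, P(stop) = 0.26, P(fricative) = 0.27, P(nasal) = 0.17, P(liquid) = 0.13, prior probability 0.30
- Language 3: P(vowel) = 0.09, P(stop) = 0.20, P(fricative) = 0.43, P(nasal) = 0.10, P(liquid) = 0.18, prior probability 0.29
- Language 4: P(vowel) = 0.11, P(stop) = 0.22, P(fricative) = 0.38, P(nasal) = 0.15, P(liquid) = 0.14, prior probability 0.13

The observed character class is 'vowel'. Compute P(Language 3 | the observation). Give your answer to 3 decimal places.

Apply Bayes' rule: the posterior for each component is proportional to its prior times its likelihood at x.
Component likelihoods at x = 'vowel':
  p_1 = 0.26
  p_2 = 0.17
  p_3 = 0.09
  p_4 = 0.11
Multiply by the mixture weights:
  P(Z=1)·p_1 = 0.28 × 0.26 = 0.0728
  P(Z=2)·p_2 = 0.30 × 0.17 = 0.051
  P(Z=3)·p_3 = 0.29 × 0.09 = 0.0261
  P(Z=4)·p_4 = 0.13 × 0.11 = 0.0143
Normaliser: 0.0728 + 0.051 + 0.0261 + 0.0143 = 0.1642
P(Language 3 | 'vowel') ≈ 0.159

0.159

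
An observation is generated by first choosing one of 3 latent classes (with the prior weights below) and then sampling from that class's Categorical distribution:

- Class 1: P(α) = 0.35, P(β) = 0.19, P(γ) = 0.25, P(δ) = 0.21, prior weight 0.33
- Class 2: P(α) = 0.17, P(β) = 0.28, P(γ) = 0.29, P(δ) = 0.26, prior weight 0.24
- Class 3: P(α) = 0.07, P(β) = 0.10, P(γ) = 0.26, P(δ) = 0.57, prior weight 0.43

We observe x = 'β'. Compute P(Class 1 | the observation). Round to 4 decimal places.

P(component k | x) = w_k·f_k(x) / marginal(x), where marginal(x) = Σ_j w_j·f_j(x).
Component likelihoods at x = 'β':
  f_1 = P(β | comp) = 0.19
  f_2 = P(β | comp) = 0.28
  f_3 = P(β | comp) = 0.10
Prior × likelihood for each component:
  w_1·f_1 = 0.33 × 0.19 = 0.0627
  w_2·f_2 = 0.24 × 0.28 = 0.0672
  w_3·f_3 = 0.43 × 0.1 = 0.043
Evidence: 0.0627 + 0.0672 + 0.043 = 0.1729
P(Class 1 | x) ≈ 0.3626

0.3626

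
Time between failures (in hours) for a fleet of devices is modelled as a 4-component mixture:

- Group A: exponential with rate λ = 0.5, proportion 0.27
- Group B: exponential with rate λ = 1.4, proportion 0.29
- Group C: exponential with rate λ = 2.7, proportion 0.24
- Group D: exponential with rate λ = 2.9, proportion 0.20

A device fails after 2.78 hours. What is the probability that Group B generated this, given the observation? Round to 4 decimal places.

P(component k | x) = π_k·f_k(x) / marginal(x), where marginal(x) = Σ_j π_j·f_j(x).
Component likelihoods at x = 2.78 hours:
  L_A = 0.5·e^(−0.5·2.78) = 0.5·e^(−1.3900) = 0.124538
  L_B = 1.4·e^(−1.4·2.78) = 1.4·e^(−3.8920) = 0.0285663
  L_C = 2.7·e^(−2.7·2.78) = 2.7·e^(−7.5060) = 0.00148439
  L_D = 2.9·e^(−2.9·2.78) = 2.9·e^(−8.0620) = 0.000914357
Prior × likelihood for each component:
  π_A·L_A = 0.27 × 0.124538 = 0.0336252
  π_B·L_B = 0.29 × 0.0285663 = 0.00828423
  π_C·L_C = 0.24 × 0.00148439 = 0.000356255
  π_D·L_D = 0.20 × 0.000914357 = 0.000182871
Evidence: 0.0336252 + 0.00828423 + 0.000356255 + 0.000182871 = 0.0424485
So the posterior for Group B is 0.00828423 / 0.0424485 ≈ 0.1952.

0.1952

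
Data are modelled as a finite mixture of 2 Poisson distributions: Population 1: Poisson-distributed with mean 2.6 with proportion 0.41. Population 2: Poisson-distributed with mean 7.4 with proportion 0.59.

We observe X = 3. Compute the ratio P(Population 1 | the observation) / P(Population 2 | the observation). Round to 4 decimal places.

Posterior odds = (π_i f_i(x)) / (π_j f_j(x)); the normalising sum cancels.
Poisson probabilities:
  p_1 = 0.217572
  p_2 = 0.0412824
Odds = (0.41/0.59) × (0.217572/0.0412824) = 0.694915 × 5.27034 ≈ 3.6624

3.6624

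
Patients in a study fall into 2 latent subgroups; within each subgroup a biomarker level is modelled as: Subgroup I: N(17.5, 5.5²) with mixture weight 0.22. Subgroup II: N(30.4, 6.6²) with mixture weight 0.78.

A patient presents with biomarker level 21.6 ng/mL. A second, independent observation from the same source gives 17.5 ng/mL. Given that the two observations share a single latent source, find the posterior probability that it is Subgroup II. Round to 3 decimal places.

Posterior ∝ prior × likelihood, so P(k | x) ∝ π_k f_k(x); normalise over all components.
Since both observations come from the same component, the likelihood for component k is f_k(x₁)·f_k(x₂).
  L_I = [0.0549387] × [0.072535] = 0.00398497
  L_II = [0.02485] × [0.00894973] = 0.000222401
Prior × likelihood for each component:
  π_I·L_I = 0.22 × 0.00398497 = 0.000876694
  π_II·L_II = 0.78 × 0.000222401 = 0.000173473
Sum: 0.000876694 + 0.000173473 = 0.00105017
P(Subgroup II | x) = 0.000173473 / 0.00105017 ≈ 0.165

0.165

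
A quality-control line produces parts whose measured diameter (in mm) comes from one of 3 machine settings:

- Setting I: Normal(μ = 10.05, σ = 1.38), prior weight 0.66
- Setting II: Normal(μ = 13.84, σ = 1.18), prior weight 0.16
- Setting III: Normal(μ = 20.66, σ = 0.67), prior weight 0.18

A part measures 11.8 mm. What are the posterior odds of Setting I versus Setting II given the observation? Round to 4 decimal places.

The posterior odds equal the prior odds times the likelihood ratio: (w_i/w_j)·(f_i(x)/f_j(x)).
Component likelihoods at x = 11.8 mm:
  f_I = 0.12937
  f_II = 0.0758611
  f_III = 6.33981e-39
Odds = (0.66/0.16) × (0.12937/0.0758611) = 4.125 × 1.70535 ≈ 7.0346

7.0346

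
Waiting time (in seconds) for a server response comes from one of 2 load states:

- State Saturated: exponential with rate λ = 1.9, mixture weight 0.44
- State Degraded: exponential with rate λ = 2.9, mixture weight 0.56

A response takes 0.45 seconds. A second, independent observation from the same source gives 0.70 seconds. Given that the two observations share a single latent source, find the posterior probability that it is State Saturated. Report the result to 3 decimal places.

0.516

By Bayes' theorem, P(k | x) = π_k f_k(x) / Σ_j π_j f_j(x).
Since both observations come from the same component, the likelihood for component k is f_k(x₁)·f_k(x₂).
  f_Saturated = [1.9·e^(−1.9·0.45) = 1.9·e^(−0.8550) = 0.808038] × [0.502507] = 0.406045
  f_Degraded = [2.9·e^(−2.9·0.45) = 2.9·e^(−1.3050) = 0.7864] × [0.380873] = 0.299519
Unnormalised posteriors:
  π_Saturated·f_Saturated = 0.44 × 0.406045 = 0.17866
  π_Degraded·f_Degraded = 0.56 × 0.299519 = 0.16773
Sum: 0.17866 + 0.16773 = 0.34639
P(State Saturated | x₁,x₂) = 0.17866 / 0.34639 ≈ 0.516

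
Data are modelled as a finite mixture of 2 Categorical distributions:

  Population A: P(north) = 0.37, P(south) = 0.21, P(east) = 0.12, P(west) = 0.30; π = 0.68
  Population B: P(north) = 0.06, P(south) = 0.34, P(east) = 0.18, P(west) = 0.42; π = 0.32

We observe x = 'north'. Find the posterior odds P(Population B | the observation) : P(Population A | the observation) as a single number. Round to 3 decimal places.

0.076

Only the two components matter; the odds are (w_i f_i(x)) / (w_j f_j(x)).
Categorical probabilities:
  p_A = P(north | comp) = 0.37
  p_B = P(north | comp) = 0.06
0.0192 / 0.2516 ≈ 0.076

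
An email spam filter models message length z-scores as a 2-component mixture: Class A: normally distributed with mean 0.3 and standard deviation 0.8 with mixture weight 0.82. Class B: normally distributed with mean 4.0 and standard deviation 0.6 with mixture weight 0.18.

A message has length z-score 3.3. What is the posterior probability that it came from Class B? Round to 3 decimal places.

By Bayes' theorem, P(k | x) = P(Z=k) f_k(x) / Σ_j P(Z=j) f_j(x).
Component likelihoods at x = 3.3:
  p_A = (1/(0.8·√(2π)))·exp(−(3.3−0.3)²/(2·0.8²)) = 0.498678·exp(-7.03125) = 0.000440745
  p_B = (1/(0.6·√(2π)))·exp(−(3.3−4.0)²/(2·0.6²)) = 0.664904·exp(-0.68056) = 0.336664
Multiply by the mixture weights:
  P(Z=A)·p_A = 0.82 × 0.000440745 = 0.000361411
  P(Z=B)·p_B = 0.18 × 0.336664 = 0.0605996
Marginal: 0.000361411 + 0.0605996 = 0.060961
So the posterior for Class B is 0.0605996 / 0.060961 ≈ 0.994.

0.994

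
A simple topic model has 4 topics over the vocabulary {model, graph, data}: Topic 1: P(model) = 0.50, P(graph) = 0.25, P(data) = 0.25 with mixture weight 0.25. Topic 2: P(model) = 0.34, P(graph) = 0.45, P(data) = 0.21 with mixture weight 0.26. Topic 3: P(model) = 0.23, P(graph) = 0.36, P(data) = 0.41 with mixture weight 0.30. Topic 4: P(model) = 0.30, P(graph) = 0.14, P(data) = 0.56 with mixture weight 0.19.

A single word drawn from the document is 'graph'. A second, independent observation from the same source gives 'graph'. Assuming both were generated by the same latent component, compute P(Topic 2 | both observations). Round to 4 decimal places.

0.4748

Apply Bayes' rule: the posterior for each component is proportional to its prior times its likelihood at x.
Since both observations come from the same component, the likelihood for component k is f_k(x₁)·f_k(x₂).
  p_1 = [0.25] × [0.25] = 0.0625
  p_2 = [0.45] × [0.45] = 0.2025
  p_3 = [0.36] × [0.36] = 0.1296
  p_4 = [0.14] × [0.14] = 0.0196
Unnormalised posteriors:
  w_1·p_1 = 0.25 × 0.0625 = 0.015625
  w_2·p_2 = 0.26 × 0.2025 = 0.05265
  w_3·p_3 = 0.30 × 0.1296 = 0.03888
  w_4·p_4 = 0.19 × 0.0196 = 0.003724
Evidence: 0.015625 + 0.05265 + 0.03888 + 0.003724 = 0.110879
P(Topic 2 | x₁, x₂) = 0.05265 / 0.110879 ≈ 0.4748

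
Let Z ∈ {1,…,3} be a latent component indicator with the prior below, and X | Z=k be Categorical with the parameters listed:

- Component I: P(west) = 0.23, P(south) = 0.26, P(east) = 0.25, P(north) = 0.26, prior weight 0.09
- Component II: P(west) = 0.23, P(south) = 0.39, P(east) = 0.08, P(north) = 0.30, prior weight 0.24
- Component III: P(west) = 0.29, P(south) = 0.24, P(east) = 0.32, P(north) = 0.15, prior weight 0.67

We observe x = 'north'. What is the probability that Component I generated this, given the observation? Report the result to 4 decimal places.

0.1194

Apply Bayes' rule: the posterior for each component is proportional to its prior times its likelihood at x.
Evaluate each component's likelihood at the observed value:
  L_I = 0.26
  L_II = 0.3
  L_III = 0.15
Unnormalised posteriors:
  π_I·L_I = 0.09 × 0.26 = 0.0234
  π_II·L_II = 0.24 × 0.3 = 0.072
  π_III·L_III = 0.67 × 0.15 = 0.1005
Normaliser: 0.0234 + 0.072 + 0.1005 = 0.1959
Responsibility of Component I: 0.0234 / 0.1959 ≈ 0.1194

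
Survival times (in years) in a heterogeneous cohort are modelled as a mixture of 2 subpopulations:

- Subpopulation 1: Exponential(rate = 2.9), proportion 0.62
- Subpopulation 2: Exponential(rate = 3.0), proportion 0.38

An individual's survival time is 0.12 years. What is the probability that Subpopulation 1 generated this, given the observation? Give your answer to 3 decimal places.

Apply Bayes' rule: the posterior for each component is proportional to its prior times its likelihood at x.
Component likelihoods at x = 0.12 years:
  p_1 = 2.9·e^(−2.9·0.12) = 2.9·e^(−0.3480) = 2.04769
  p_2 = 3.0·e^(−3.0·0.12) = 3.0·e^(−0.3600) = 2.09303
Unnormalised posteriors:
  w_1·p_1 = 0.62 × 2.04769 = 1.26957
  w_2·p_2 = 0.38 × 2.09303 = 0.795351
Denominator: 1.26957 + 0.795351 = 2.06492
Responsibility of Subpopulation 1: 1.26957 / 2.06492 ≈ 0.615

0.615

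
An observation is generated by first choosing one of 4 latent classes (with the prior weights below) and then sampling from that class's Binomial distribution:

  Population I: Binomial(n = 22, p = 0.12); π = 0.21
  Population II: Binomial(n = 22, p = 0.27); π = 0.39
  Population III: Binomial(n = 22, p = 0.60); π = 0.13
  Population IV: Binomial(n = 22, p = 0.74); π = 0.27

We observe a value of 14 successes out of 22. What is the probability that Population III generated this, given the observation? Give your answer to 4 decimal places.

0.4440

Apply Bayes' rule: the posterior for each component is proportional to its prior times its likelihood at x.
Evaluate each component's likelihood at the observed value:
  p_I = 1.47651e-08
  p_II = 0.000282172
  p_III = 0.164223
  p_IV = 0.0985981
Unnormalised posteriors:
  w_I·p_I = 0.21 × 1.47651e-08 = 3.10067e-09
  w_II·p_II = 0.39 × 0.000282172 = 0.000110047
  w_III·p_III = 0.13 × 0.164223 = 0.021349
  w_IV·p_IV = 0.27 × 0.0985981 = 0.0266215
Sum: 3.10067e-09 + 0.000110047 + 0.021349 + 0.0266215 = 0.0480806
P(Population III | 14 successes out of 22) ≈ 0.4440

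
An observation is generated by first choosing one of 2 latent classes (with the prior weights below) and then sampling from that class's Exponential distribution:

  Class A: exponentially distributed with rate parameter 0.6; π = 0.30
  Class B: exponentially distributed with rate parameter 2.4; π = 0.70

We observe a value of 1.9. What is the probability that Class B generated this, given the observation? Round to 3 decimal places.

P(component k | x) = w_k·f_k(x) / marginal(x), where marginal(x) = Σ_j w_j·f_j(x).
Evaluate each component's likelihood at the observed value:
  p_A = 0.6·e^(−0.6·1.9) = 0.6·e^(−1.1400) = 0.191891
  p_B = 2.4·e^(−2.4·1.9) = 2.4·e^(−4.5600) = 0.0251089
Prior × likelihood for each component:
  w_A·p_A = 0.30 × 0.191891 = 0.0575674
  w_B·p_B = 0.70 × 0.0251089 = 0.0175763
Normaliser: 0.0575674 + 0.0175763 = 0.0751437
P(Class B | 1.9) ≈ 0.234

0.234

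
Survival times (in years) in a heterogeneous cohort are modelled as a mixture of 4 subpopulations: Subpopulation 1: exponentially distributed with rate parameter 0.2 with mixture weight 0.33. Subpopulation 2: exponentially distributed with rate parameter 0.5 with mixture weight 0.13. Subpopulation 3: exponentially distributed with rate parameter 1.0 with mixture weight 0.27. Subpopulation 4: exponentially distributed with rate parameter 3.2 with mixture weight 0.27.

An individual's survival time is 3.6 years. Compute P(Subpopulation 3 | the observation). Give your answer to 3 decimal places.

0.147

P(component k | x) = w_k·f_k(x) / marginal(x), where marginal(x) = Σ_j w_j·f_j(x).
Evaluate each component's likelihood at the observed value:
  f_1 = 0.2·e^(−0.2·3.6) = 0.2·e^(−0.7200) = 0.0973505
  f_2 = 0.5·e^(−0.5·3.6) = 0.5·e^(−1.8000) = 0.0826494
  f_3 = 1.0·e^(−1.0·3.6) = 1.0·e^(−3.6000) = 0.0273237
  f_4 = 3.2·e^(−3.2·3.6) = 3.2·e^(−11.5200) = 3.17744e-05
Prior × likelihood for each component:
  w_1·f_1 = 0.33 × 0.0973505 = 0.0321256
  w_2·f_2 = 0.13 × 0.0826494 = 0.0107444
  w_3·f_3 = 0.27 × 0.0273237 = 0.00737741
  w_4·f_4 = 0.27 × 3.17744e-05 = 8.57909e-06
Evidence: 0.0321256 + 0.0107444 + 0.00737741 + 8.57909e-06 = 0.0502561
Responsibility of Subpopulation 3: 0.00737741 / 0.0502561 ≈ 0.147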